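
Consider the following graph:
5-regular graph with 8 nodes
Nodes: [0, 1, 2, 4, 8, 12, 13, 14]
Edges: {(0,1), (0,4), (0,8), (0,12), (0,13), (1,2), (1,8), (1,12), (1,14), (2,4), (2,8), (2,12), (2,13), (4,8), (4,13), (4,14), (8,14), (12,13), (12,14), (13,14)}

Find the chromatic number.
χ(G) = 4

Clique number ω(G) = 3 (lower bound: χ ≥ ω).
Odd cycle [8, 1, 12, 13, 4] needs 3 colors (χ ≥ 3).
Vertex 0 is adjacent to every vertex of [1, 4, 8, 12, 13], which already need 3 colors among themselves, so 0 needs a new color (χ ≥ 4).
The coloring below uses 4 colors, so χ(G) = 4.
A valid 4-coloring: color 1: [8, 13]; color 2: [1, 4]; color 3: [0, 2, 14]; color 4: [12].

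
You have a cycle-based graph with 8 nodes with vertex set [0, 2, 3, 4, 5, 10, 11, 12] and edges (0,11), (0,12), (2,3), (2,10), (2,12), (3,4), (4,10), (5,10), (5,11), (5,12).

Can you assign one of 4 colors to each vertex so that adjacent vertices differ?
A valid 4-coloring: color 1: [3, 10, 11, 12]; color 2: [0, 2, 4, 5].
(χ(G) = 2 ≤ 4.)

Yes, G is 4-colorable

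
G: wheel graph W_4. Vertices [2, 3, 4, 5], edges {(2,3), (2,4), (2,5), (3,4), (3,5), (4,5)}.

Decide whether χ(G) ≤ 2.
The clique on vertices [2, 3, 4, 5] has size 4 > 2, so it alone needs 4 colors.

No, G is not 2-colorable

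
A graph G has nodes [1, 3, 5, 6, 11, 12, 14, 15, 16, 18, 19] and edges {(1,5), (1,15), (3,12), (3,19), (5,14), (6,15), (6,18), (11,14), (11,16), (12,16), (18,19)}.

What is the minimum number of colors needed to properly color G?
χ(G) = 3

Clique number ω(G) = 2 (lower bound: χ ≥ ω).
Odd cycle [5, 1, 15, 6, 18, 19, 3, 12, 16, 11, 14] needs 3 colors (χ ≥ 3).
The coloring below uses 3 colors, so χ(G) = 3.
A valid 3-coloring: color 1: [5, 11, 12, 15, 19]; color 2: [1, 3, 14, 16, 18]; color 3: [6].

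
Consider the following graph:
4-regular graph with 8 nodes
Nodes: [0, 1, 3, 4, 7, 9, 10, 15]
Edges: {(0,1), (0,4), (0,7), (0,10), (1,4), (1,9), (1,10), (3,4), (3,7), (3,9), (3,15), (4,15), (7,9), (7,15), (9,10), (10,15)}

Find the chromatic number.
Clique number ω(G) = 3 (lower bound: χ ≥ ω).
The clique on [0, 1, 10] has size 3, forcing χ ≥ 3, and the coloring below uses 3 colors, so χ(G) = 3.
A valid 3-coloring: color 1: [4, 7, 10]; color 2: [0, 9, 15]; color 3: [1, 3].

χ(G) = 3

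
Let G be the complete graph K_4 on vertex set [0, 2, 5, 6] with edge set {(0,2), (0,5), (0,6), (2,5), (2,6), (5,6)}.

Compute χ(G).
χ(G) = 4

Clique number ω(G) = 4 (lower bound: χ ≥ ω).
The clique on [0, 2, 5, 6] has size 4, forcing χ ≥ 4, and the coloring below uses 4 colors, so χ(G) = 4.
A valid 4-coloring: color 1: [5]; color 2: [0]; color 3: [6]; color 4: [2].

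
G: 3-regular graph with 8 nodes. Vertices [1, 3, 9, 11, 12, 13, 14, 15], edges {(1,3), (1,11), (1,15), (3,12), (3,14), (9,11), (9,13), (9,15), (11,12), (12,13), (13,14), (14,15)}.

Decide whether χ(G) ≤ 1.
No, G is not 1-colorable

Edge (1,11) forces its endpoints to differ, so 1 color is not enough.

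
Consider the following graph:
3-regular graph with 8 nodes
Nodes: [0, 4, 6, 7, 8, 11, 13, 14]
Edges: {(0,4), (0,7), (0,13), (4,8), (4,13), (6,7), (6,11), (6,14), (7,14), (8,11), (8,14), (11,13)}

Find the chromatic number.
χ(G) = 3

Clique number ω(G) = 3 (lower bound: χ ≥ ω).
The clique on [0, 4, 13] has size 3, forcing χ ≥ 3, and the coloring below uses 3 colors, so χ(G) = 3.
A valid 3-coloring: color 1: [0, 6, 8]; color 2: [4, 7, 11]; color 3: [13, 14].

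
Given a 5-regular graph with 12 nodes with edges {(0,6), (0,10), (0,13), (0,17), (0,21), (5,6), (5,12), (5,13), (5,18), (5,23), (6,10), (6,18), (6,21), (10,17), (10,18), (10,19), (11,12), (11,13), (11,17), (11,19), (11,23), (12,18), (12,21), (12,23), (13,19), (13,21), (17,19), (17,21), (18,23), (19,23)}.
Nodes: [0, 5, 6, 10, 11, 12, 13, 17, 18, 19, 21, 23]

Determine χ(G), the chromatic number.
Clique number ω(G) = 4 (lower bound: χ ≥ ω).
The clique on [5, 12, 18, 23] has size 4, forcing χ ≥ 4, and the coloring below uses 4 colors, so χ(G) = 4.
A valid 4-coloring: color 1: [6, 13, 17, 23]; color 2: [5, 10, 11, 21]; color 3: [0, 18, 19]; color 4: [12].

χ(G) = 4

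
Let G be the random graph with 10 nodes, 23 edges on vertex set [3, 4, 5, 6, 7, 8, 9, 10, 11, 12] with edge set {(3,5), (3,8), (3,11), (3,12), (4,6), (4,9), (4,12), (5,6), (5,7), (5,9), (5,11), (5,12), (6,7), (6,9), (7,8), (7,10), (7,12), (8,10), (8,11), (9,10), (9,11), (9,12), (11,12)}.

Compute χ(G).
χ(G) = 4

Clique number ω(G) = 4 (lower bound: χ ≥ ω).
The clique on [5, 9, 11, 12] has size 4, forcing χ ≥ 4, and the coloring below uses 4 colors, so χ(G) = 4.
A valid 4-coloring: color 1: [4, 5, 8]; color 2: [6, 10, 12]; color 3: [3, 7, 9]; color 4: [11].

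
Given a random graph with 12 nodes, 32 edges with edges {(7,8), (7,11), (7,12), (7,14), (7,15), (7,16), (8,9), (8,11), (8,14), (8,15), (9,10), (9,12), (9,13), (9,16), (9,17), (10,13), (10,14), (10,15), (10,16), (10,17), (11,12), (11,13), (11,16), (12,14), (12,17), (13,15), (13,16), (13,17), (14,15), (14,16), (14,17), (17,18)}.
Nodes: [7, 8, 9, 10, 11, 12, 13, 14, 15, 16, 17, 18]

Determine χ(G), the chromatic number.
χ(G) = 4

Clique number ω(G) = 4 (lower bound: χ ≥ ω).
The clique on [9, 10, 13, 16] has size 4, forcing χ ≥ 4, and the coloring below uses 4 colors, so χ(G) = 4.
A valid 4-coloring: color 1: [9, 11, 14, 18]; color 2: [15, 16, 17]; color 3: [7, 10]; color 4: [8, 12, 13].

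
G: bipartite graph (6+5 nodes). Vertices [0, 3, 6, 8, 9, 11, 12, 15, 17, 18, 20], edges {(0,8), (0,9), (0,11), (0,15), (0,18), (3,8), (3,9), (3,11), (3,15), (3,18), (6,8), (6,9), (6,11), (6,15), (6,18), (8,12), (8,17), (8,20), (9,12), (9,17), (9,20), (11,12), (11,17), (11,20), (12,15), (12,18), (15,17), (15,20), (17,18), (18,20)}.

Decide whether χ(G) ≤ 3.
Yes, G is 3-colorable

A valid 3-coloring: color 1: [8, 9, 11, 15, 18]; color 2: [0, 3, 6, 12, 17, 20].
(χ(G) = 2 ≤ 3.)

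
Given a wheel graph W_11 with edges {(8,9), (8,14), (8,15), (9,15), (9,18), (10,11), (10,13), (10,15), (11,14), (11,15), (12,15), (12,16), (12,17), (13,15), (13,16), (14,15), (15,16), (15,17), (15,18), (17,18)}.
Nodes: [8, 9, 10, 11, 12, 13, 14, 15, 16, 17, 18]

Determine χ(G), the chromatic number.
Clique number ω(G) = 3 (lower bound: χ ≥ ω).
The clique on [8, 9, 15] has size 3, forcing χ ≥ 3, and the coloring below uses 3 colors, so χ(G) = 3.
A valid 3-coloring: color 1: [15]; color 2: [8, 11, 12, 13, 18]; color 3: [9, 10, 14, 16, 17].

χ(G) = 3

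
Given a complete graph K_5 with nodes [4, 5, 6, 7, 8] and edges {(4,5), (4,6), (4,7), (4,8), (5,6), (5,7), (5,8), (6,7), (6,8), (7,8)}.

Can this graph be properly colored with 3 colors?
No, G is not 3-colorable

The clique on vertices [4, 5, 6, 7, 8] has size 5 > 3, so it alone needs 5 colors.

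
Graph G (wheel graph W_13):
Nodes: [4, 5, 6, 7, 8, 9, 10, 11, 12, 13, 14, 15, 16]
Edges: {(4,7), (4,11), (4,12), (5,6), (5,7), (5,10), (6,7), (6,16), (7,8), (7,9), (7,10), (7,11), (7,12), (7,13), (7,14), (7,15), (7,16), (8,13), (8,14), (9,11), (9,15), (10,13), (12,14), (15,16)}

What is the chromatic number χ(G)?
χ(G) = 3

Clique number ω(G) = 3 (lower bound: χ ≥ ω).
The clique on [4, 7, 11] has size 3, forcing χ ≥ 3, and the coloring below uses 3 colors, so χ(G) = 3.
A valid 3-coloring: color 1: [7]; color 2: [6, 8, 10, 11, 12, 15]; color 3: [4, 5, 9, 13, 14, 16].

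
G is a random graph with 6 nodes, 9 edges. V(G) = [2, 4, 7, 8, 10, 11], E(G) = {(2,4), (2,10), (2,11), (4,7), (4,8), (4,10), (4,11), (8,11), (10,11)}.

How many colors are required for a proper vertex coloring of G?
χ(G) = 4

Clique number ω(G) = 4 (lower bound: χ ≥ ω).
The clique on [2, 4, 10, 11] has size 4, forcing χ ≥ 4, and the coloring below uses 4 colors, so χ(G) = 4.
A valid 4-coloring: color 1: [4]; color 2: [7, 11]; color 3: [2, 8]; color 4: [10].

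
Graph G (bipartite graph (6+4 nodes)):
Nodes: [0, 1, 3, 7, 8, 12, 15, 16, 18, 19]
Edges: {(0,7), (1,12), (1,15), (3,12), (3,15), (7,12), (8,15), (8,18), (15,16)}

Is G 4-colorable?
Yes, G is 4-colorable

A valid 4-coloring: color 1: [0, 12, 15, 18, 19]; color 2: [1, 3, 7, 8, 16].
(χ(G) = 2 ≤ 4.)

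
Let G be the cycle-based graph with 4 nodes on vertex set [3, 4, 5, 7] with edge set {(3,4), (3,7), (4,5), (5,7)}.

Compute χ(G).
χ(G) = 2

Clique number ω(G) = 2 (lower bound: χ ≥ ω).
The graph is bipartite (no odd cycle), so 2 colors suffice: χ(G) = 2.
A valid 2-coloring: color 1: [4, 7]; color 2: [3, 5].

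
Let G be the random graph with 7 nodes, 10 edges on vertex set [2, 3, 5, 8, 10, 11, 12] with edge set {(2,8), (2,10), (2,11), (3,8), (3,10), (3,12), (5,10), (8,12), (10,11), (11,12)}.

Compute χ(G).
Clique number ω(G) = 3 (lower bound: χ ≥ ω).
The clique on [3, 8, 12] has size 3, forcing χ ≥ 3, and the coloring below uses 3 colors, so χ(G) = 3.
A valid 3-coloring: color 1: [10, 12]; color 2: [5, 8, 11]; color 3: [2, 3].

χ(G) = 3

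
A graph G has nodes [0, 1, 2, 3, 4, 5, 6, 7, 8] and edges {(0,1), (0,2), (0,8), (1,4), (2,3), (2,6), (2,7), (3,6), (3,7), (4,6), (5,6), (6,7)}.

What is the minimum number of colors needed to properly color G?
χ(G) = 4

Clique number ω(G) = 4 (lower bound: χ ≥ ω).
The clique on [2, 3, 6, 7] has size 4, forcing χ ≥ 4, and the coloring below uses 4 colors, so χ(G) = 4.
A valid 4-coloring: color 1: [0, 6]; color 2: [1, 2, 5, 8]; color 3: [3, 4]; color 4: [7].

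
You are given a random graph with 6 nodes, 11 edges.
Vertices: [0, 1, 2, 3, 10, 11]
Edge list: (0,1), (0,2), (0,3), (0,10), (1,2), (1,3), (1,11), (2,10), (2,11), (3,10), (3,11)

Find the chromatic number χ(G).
χ(G) = 3

Clique number ω(G) = 3 (lower bound: χ ≥ ω).
The clique on [0, 1, 2] has size 3, forcing χ ≥ 3, and the coloring below uses 3 colors, so χ(G) = 3.
A valid 3-coloring: color 1: [1, 10]; color 2: [2, 3]; color 3: [0, 11].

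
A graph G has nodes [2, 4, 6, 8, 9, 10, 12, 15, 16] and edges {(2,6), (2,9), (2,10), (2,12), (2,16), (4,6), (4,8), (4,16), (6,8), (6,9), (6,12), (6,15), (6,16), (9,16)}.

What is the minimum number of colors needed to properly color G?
χ(G) = 4

Clique number ω(G) = 4 (lower bound: χ ≥ ω).
The clique on [2, 6, 9, 16] has size 4, forcing χ ≥ 4, and the coloring below uses 4 colors, so χ(G) = 4.
A valid 4-coloring: color 1: [6, 10]; color 2: [2, 4, 15]; color 3: [8, 12, 16]; color 4: [9].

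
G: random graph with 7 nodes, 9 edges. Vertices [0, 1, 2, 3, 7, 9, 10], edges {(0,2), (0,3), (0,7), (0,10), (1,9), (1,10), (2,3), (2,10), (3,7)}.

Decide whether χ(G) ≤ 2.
No, G is not 2-colorable

The clique on vertices [0, 2, 10] has size 3 > 2, so it alone needs 3 colors.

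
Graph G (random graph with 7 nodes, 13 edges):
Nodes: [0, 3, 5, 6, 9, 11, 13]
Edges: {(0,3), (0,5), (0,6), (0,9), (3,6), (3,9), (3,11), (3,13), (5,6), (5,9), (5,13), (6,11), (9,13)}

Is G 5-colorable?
A valid 5-coloring: color 1: [3, 5]; color 2: [6, 9]; color 3: [0, 11, 13].
(χ(G) = 3 ≤ 5.)

Yes, G is 5-colorable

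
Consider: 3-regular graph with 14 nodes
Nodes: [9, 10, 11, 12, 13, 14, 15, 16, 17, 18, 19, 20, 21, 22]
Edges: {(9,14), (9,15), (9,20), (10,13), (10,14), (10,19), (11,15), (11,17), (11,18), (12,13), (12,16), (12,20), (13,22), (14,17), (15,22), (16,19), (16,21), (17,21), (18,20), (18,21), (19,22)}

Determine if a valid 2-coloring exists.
Odd cycle [9, 15, 11, 18, 20] needs 3 colors (χ ≥ 3).
Hence χ(G) ≥ 3 > 2, so no proper 2-coloring exists.

No, G is not 2-colorable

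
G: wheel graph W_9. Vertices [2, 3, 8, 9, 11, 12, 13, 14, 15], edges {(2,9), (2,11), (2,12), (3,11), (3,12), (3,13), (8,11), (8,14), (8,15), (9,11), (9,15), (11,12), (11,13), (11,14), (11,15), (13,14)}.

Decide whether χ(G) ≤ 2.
The clique on vertices [2, 9, 11] has size 3 > 2, so it alone needs 3 colors.

No, G is not 2-colorable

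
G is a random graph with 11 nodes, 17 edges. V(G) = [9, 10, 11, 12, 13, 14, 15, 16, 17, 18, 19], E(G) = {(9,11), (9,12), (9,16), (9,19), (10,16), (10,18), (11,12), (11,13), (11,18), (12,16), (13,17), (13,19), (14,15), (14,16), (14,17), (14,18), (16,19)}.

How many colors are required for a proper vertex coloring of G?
χ(G) = 3

Clique number ω(G) = 3 (lower bound: χ ≥ ω).
The clique on [9, 11, 12] has size 3, forcing χ ≥ 3, and the coloring below uses 3 colors, so χ(G) = 3.
A valid 3-coloring: color 1: [11, 15, 16, 17]; color 2: [9, 10, 13, 14]; color 3: [12, 18, 19].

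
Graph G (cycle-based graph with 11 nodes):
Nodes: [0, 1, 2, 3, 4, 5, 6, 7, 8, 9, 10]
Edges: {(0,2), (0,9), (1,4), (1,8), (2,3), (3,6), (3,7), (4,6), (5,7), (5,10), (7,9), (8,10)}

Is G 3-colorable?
Yes, G is 3-colorable

A valid 3-coloring: color 1: [1, 2, 6, 7, 10]; color 2: [3, 4, 5, 8, 9]; color 3: [0].
(χ(G) = 3 ≤ 3.)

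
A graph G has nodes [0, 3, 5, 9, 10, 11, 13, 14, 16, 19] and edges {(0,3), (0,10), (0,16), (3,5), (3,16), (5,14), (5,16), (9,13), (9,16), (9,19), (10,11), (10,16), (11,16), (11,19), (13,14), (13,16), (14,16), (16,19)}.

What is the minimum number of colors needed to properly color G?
χ(G) = 4

Clique number ω(G) = 3 (lower bound: χ ≥ ω).
Odd cycle [10, 0, 3, 5, 14, 13, 9, 19, 11] needs 3 colors (χ ≥ 3).
Vertex 16 is adjacent to every vertex of [0, 3, 5, 9, 10, 11, 13, 14, 19], which already need 3 colors among themselves, so 16 needs a new color (χ ≥ 4).
The coloring below uses 4 colors, so χ(G) = 4.
A valid 4-coloring: color 1: [16]; color 2: [3, 10, 14, 19]; color 3: [0, 5, 11, 13]; color 4: [9].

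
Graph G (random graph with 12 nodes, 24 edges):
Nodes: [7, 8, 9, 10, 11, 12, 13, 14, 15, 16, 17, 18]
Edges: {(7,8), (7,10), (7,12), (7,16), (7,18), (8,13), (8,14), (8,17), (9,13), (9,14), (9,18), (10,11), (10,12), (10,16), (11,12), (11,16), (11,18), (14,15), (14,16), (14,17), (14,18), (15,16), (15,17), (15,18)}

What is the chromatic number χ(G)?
χ(G) = 3

Clique number ω(G) = 3 (lower bound: χ ≥ ω).
The clique on [7, 10, 16] has size 3, forcing χ ≥ 3, and the coloring below uses 3 colors, so χ(G) = 3.
A valid 3-coloring: color 1: [7, 11, 13, 14]; color 2: [12, 16, 17, 18]; color 3: [8, 9, 10, 15].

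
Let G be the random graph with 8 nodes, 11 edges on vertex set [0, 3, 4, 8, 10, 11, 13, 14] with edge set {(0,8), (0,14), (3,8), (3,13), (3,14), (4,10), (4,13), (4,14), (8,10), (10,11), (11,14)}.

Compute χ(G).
χ(G) = 3

Clique number ω(G) = 2 (lower bound: χ ≥ ω).
Odd cycle [13, 4, 10, 8, 3] needs 3 colors (χ ≥ 3).
The coloring below uses 3 colors, so χ(G) = 3.
A valid 3-coloring: color 1: [8, 13, 14]; color 2: [0, 3, 10]; color 3: [4, 11].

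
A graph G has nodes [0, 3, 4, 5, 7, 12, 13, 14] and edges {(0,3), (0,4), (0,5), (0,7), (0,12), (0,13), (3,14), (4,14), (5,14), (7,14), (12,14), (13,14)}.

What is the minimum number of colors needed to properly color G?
χ(G) = 2

Clique number ω(G) = 2 (lower bound: χ ≥ ω).
The graph is bipartite (no odd cycle), so 2 colors suffice: χ(G) = 2.
A valid 2-coloring: color 1: [0, 14]; color 2: [3, 4, 5, 7, 12, 13].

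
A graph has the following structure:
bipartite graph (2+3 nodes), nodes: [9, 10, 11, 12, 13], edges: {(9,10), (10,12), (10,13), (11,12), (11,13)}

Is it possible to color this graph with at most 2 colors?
Yes, G is 2-colorable

A valid 2-coloring: color 1: [10, 11]; color 2: [9, 12, 13].
(χ(G) = 2 ≤ 2.)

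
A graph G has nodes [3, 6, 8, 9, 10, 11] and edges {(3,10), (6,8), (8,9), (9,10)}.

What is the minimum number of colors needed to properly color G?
Clique number ω(G) = 2 (lower bound: χ ≥ ω).
The graph is bipartite (no odd cycle), so 2 colors suffice: χ(G) = 2.
A valid 2-coloring: color 1: [8, 10, 11]; color 2: [3, 6, 9].

χ(G) = 2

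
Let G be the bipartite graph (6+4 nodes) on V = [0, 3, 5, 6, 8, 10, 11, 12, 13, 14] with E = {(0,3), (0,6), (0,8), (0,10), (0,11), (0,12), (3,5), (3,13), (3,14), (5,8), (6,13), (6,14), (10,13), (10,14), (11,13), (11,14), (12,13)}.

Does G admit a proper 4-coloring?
Yes, G is 4-colorable

A valid 4-coloring: color 1: [0, 5, 13, 14]; color 2: [3, 6, 8, 10, 11, 12].
(χ(G) = 2 ≤ 4.)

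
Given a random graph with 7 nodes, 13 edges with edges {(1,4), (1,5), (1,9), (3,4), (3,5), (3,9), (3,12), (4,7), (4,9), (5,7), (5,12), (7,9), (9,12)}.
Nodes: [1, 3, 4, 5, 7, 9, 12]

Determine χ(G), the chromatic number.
χ(G) = 3

Clique number ω(G) = 3 (lower bound: χ ≥ ω).
The clique on [1, 4, 9] has size 3, forcing χ ≥ 3, and the coloring below uses 3 colors, so χ(G) = 3.
A valid 3-coloring: color 1: [5, 9]; color 2: [4, 12]; color 3: [1, 3, 7].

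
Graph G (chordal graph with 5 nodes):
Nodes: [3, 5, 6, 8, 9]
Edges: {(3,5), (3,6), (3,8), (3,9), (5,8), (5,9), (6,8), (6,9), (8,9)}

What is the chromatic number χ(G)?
Clique number ω(G) = 4 (lower bound: χ ≥ ω).
The clique on [3, 5, 8, 9] has size 4, forcing χ ≥ 4, and the coloring below uses 4 colors, so χ(G) = 4.
A valid 4-coloring: color 1: [9]; color 2: [3]; color 3: [8]; color 4: [5, 6].

χ(G) = 4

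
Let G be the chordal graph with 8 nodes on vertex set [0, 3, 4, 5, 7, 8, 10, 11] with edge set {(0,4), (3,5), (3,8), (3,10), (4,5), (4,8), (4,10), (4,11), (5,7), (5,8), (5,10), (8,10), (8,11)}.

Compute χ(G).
Clique number ω(G) = 4 (lower bound: χ ≥ ω).
The clique on [3, 5, 8, 10] has size 4, forcing χ ≥ 4, and the coloring below uses 4 colors, so χ(G) = 4.
A valid 4-coloring: color 1: [3, 4, 7]; color 2: [0, 8]; color 3: [5, 11]; color 4: [10].

χ(G) = 4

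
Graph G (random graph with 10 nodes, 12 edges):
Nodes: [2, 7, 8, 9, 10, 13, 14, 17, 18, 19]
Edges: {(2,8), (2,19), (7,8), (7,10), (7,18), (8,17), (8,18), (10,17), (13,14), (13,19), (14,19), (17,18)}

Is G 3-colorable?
A valid 3-coloring: color 1: [8, 9, 10, 19]; color 2: [2, 7, 13, 17]; color 3: [14, 18].
(χ(G) = 3 ≤ 3.)

Yes, G is 3-colorable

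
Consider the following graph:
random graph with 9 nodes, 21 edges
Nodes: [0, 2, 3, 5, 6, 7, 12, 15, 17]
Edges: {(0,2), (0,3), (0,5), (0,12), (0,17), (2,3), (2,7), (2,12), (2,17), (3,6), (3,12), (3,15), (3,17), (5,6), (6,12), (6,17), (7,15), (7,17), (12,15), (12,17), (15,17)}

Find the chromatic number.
χ(G) = 5

Clique number ω(G) = 5 (lower bound: χ ≥ ω).
The clique on [0, 2, 3, 12, 17] has size 5, forcing χ ≥ 5, and the coloring below uses 5 colors, so χ(G) = 5.
A valid 5-coloring: color 1: [5, 17]; color 2: [7, 12]; color 3: [3]; color 4: [0, 6, 15]; color 5: [2].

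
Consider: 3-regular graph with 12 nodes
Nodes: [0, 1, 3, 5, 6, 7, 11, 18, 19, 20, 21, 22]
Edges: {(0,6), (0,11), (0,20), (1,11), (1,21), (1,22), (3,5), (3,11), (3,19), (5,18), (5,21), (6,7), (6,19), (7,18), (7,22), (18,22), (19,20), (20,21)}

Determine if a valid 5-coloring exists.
Yes, G is 5-colorable

A valid 5-coloring: color 1: [0, 3, 7, 21]; color 2: [5, 11, 19, 22]; color 3: [1, 6, 18, 20].
(χ(G) = 3 ≤ 5.)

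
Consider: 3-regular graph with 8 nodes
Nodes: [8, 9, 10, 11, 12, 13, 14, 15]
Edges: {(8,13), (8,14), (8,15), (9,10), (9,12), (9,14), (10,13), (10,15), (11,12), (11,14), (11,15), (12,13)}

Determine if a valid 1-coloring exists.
No, G is not 1-colorable

Edge (8,13) forces its endpoints to differ, so 1 color is not enough.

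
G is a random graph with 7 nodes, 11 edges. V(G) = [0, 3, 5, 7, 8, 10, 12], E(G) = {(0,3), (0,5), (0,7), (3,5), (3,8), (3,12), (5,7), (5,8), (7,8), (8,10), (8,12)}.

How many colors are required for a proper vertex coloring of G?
Clique number ω(G) = 3 (lower bound: χ ≥ ω).
The clique on [0, 3, 5] has size 3, forcing χ ≥ 3, and the coloring below uses 3 colors, so χ(G) = 3.
A valid 3-coloring: color 1: [0, 8]; color 2: [3, 7, 10]; color 3: [5, 12].

χ(G) = 3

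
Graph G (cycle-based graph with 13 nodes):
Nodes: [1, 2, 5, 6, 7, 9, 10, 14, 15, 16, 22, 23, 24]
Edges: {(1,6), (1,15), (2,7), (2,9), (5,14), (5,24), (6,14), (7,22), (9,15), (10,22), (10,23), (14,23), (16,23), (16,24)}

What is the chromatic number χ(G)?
Clique number ω(G) = 2 (lower bound: χ ≥ ω).
Odd cycle [24, 5, 14, 23, 16] needs 3 colors (χ ≥ 3).
The coloring below uses 3 colors, so χ(G) = 3.
A valid 3-coloring: color 1: [2, 5, 6, 15, 22, 23]; color 2: [1, 7, 9, 10, 14, 24]; color 3: [16].

χ(G) = 3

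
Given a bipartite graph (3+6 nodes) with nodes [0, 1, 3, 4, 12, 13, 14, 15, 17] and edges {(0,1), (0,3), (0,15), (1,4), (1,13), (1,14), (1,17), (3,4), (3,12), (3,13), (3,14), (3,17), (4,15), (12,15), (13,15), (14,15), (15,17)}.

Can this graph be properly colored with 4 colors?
Yes, G is 4-colorable

A valid 4-coloring: color 1: [1, 3, 15]; color 2: [0, 4, 12, 13, 14, 17].
(χ(G) = 2 ≤ 4.)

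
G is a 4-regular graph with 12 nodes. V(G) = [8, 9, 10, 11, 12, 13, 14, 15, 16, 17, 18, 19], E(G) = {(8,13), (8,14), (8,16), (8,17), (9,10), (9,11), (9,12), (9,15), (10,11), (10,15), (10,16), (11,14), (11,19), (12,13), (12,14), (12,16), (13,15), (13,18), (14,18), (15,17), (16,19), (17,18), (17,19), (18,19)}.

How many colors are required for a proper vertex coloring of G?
Clique number ω(G) = 3 (lower bound: χ ≥ ω).
The clique on [9, 10, 11] has size 3, forcing χ ≥ 3, and the coloring below uses 3 colors, so χ(G) = 3.
A valid 3-coloring: color 1: [9, 13, 14, 16, 17]; color 2: [8, 10, 12, 19]; color 3: [11, 15, 18].

χ(G) = 3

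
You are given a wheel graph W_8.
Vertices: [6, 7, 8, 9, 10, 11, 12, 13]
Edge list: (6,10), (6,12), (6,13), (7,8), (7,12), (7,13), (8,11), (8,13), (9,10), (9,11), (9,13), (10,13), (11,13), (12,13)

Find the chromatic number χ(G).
Clique number ω(G) = 3 (lower bound: χ ≥ ω).
Odd cycle [10, 9, 11, 8, 7, 12, 6] needs 3 colors (χ ≥ 3).
Vertex 13 is adjacent to every vertex of [6, 7, 8, 9, 10, 11, 12], which already need 3 colors among themselves, so 13 needs a new color (χ ≥ 4).
The coloring below uses 4 colors, so χ(G) = 4.
A valid 4-coloring: color 1: [13]; color 2: [10, 11, 12]; color 3: [6, 8, 9]; color 4: [7].

χ(G) = 4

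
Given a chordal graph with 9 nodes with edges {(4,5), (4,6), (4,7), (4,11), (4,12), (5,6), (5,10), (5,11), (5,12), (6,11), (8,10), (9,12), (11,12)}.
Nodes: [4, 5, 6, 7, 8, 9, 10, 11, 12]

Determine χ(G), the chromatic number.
Clique number ω(G) = 4 (lower bound: χ ≥ ω).
The clique on [4, 5, 11, 12] has size 4, forcing χ ≥ 4, and the coloring below uses 4 colors, so χ(G) = 4.
A valid 4-coloring: color 1: [5, 7, 8, 9]; color 2: [4, 10]; color 3: [6, 12]; color 4: [11].

χ(G) = 4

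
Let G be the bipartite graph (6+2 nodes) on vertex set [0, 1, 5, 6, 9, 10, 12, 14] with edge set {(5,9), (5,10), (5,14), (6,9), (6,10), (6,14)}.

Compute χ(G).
χ(G) = 2

Clique number ω(G) = 2 (lower bound: χ ≥ ω).
The graph is bipartite (no odd cycle), so 2 colors suffice: χ(G) = 2.
A valid 2-coloring: color 1: [0, 1, 5, 6, 12]; color 2: [9, 10, 14].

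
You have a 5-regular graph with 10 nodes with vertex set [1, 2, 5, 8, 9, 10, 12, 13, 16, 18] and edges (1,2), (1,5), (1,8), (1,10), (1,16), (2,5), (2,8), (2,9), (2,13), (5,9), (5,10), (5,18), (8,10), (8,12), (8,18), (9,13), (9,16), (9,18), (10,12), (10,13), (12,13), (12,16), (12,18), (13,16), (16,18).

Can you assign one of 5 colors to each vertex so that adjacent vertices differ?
A valid 5-coloring: color 1: [5, 8, 16]; color 2: [1, 9, 12]; color 3: [13, 18]; color 4: [2, 10].
(χ(G) = 4 ≤ 5.)

Yes, G is 5-colorable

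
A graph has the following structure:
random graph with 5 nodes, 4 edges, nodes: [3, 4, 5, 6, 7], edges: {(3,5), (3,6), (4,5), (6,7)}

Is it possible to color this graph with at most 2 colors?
A valid 2-coloring: color 1: [3, 4, 7]; color 2: [5, 6].
(χ(G) = 2 ≤ 2.)

Yes, G is 2-colorable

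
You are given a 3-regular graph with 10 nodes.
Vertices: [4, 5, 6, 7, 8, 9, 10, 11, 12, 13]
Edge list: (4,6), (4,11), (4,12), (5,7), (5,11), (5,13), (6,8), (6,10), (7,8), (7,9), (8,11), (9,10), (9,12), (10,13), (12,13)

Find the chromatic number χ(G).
Clique number ω(G) = 2 (lower bound: χ ≥ ω).
Odd cycle [12, 9, 7, 5, 13] needs 3 colors (χ ≥ 3).
The coloring below uses 3 colors, so χ(G) = 3.
A valid 3-coloring: color 1: [4, 5, 8, 9]; color 2: [6, 7, 11, 13]; color 3: [10, 12].

χ(G) = 3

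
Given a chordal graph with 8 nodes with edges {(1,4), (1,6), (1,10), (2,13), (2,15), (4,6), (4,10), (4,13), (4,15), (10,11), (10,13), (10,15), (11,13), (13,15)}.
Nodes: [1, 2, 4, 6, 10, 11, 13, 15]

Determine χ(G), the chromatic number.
χ(G) = 4

Clique number ω(G) = 4 (lower bound: χ ≥ ω).
The clique on [4, 10, 13, 15] has size 4, forcing χ ≥ 4, and the coloring below uses 4 colors, so χ(G) = 4.
A valid 4-coloring: color 1: [2, 4, 11]; color 2: [1, 13]; color 3: [6, 10]; color 4: [15].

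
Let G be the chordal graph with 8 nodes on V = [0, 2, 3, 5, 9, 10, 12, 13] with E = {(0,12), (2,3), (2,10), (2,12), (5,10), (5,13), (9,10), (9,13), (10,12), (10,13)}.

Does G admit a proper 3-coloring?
A valid 3-coloring: color 1: [0, 3, 10]; color 2: [2, 13]; color 3: [5, 9, 12].
(χ(G) = 3 ≤ 3.)

Yes, G is 3-colorable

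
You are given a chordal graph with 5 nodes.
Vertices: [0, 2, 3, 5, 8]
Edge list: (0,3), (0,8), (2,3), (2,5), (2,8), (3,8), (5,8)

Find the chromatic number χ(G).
Clique number ω(G) = 3 (lower bound: χ ≥ ω).
The clique on [0, 3, 8] has size 3, forcing χ ≥ 3, and the coloring below uses 3 colors, so χ(G) = 3.
A valid 3-coloring: color 1: [8]; color 2: [0, 2]; color 3: [3, 5].

χ(G) = 3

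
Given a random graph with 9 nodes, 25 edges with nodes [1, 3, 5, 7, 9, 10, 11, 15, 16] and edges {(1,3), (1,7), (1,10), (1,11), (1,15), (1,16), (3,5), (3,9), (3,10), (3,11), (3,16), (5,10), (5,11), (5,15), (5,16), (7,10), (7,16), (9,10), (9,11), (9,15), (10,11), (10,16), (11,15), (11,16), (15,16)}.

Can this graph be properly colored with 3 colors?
No, G is not 3-colorable

The clique on vertices [1, 3, 10, 11, 16] has size 5 > 3, so it alone needs 5 colors.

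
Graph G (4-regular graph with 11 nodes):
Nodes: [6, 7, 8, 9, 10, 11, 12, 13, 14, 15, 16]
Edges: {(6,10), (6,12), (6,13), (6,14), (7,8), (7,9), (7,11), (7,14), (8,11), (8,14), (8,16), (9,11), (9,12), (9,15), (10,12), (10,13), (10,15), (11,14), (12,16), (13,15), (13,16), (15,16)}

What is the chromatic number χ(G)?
Clique number ω(G) = 4 (lower bound: χ ≥ ω).
The clique on [7, 8, 11, 14] has size 4, forcing χ ≥ 4, and the coloring below uses 4 colors, so χ(G) = 4.
A valid 4-coloring: color 1: [9, 10, 14, 16]; color 2: [6, 11, 15]; color 3: [7, 12, 13]; color 4: [8].

χ(G) = 4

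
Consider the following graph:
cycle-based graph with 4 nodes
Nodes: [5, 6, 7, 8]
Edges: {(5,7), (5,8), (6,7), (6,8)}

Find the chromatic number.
Clique number ω(G) = 2 (lower bound: χ ≥ ω).
The graph is bipartite (no odd cycle), so 2 colors suffice: χ(G) = 2.
A valid 2-coloring: color 1: [7, 8]; color 2: [5, 6].

χ(G) = 2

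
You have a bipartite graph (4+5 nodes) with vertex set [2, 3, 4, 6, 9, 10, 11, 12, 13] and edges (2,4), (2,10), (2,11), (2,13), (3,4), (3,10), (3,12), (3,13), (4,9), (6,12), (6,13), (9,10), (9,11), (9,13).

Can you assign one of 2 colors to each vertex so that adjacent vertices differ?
Yes, G is 2-colorable

A valid 2-coloring: color 1: [2, 3, 6, 9]; color 2: [4, 10, 11, 12, 13].
(χ(G) = 2 ≤ 2.)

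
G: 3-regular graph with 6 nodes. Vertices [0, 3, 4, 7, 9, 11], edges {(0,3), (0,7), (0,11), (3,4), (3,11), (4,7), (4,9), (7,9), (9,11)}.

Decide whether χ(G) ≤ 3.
Yes, G is 3-colorable

A valid 3-coloring: color 1: [3, 9]; color 2: [0, 4]; color 3: [7, 11].
(χ(G) = 3 ≤ 3.)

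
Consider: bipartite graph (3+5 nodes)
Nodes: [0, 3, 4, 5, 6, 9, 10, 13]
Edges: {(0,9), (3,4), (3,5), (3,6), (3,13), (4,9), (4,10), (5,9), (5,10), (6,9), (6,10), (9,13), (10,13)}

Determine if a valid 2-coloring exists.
A valid 2-coloring: color 1: [3, 9, 10]; color 2: [0, 4, 5, 6, 13].
(χ(G) = 2 ≤ 2.)

Yes, G is 2-colorable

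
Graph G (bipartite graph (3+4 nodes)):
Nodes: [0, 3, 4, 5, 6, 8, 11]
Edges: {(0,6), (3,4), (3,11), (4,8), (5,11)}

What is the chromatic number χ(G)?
Clique number ω(G) = 2 (lower bound: χ ≥ ω).
The graph is bipartite (no odd cycle), so 2 colors suffice: χ(G) = 2.
A valid 2-coloring: color 1: [4, 6, 11]; color 2: [0, 3, 5, 8].

χ(G) = 2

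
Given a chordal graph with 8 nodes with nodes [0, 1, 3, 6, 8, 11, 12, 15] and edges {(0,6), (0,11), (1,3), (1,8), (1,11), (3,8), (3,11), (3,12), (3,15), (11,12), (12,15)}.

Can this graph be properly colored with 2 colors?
The clique on vertices [1, 3, 8] has size 3 > 2, so it alone needs 3 colors.

No, G is not 2-colorable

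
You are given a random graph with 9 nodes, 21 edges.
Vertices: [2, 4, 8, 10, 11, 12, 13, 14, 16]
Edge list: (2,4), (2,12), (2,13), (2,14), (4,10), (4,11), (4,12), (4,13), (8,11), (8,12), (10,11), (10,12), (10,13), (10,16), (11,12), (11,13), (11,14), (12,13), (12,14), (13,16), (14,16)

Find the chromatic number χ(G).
χ(G) = 5

Clique number ω(G) = 5 (lower bound: χ ≥ ω).
The clique on [4, 10, 11, 12, 13] has size 5, forcing χ ≥ 5, and the coloring below uses 5 colors, so χ(G) = 5.
A valid 5-coloring: color 1: [12, 16]; color 2: [2, 11]; color 3: [8, 13, 14]; color 4: [10]; color 5: [4].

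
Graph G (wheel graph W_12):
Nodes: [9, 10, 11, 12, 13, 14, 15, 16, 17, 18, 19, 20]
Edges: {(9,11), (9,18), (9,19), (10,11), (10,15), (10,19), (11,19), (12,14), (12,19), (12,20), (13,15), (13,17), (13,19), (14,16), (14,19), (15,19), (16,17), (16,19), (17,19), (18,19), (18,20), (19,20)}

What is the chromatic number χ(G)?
χ(G) = 4

Clique number ω(G) = 3 (lower bound: χ ≥ ω).
Odd cycle [9, 11, 10, 15, 13, 17, 16, 14, 12, 20, 18] needs 3 colors (χ ≥ 3).
Vertex 19 is adjacent to every vertex of [9, 10, 11, 12, 13, 14, 15, 16, 17, 18, 20], which already need 3 colors among themselves, so 19 needs a new color (χ ≥ 4).
The coloring below uses 4 colors, so χ(G) = 4.
A valid 4-coloring: color 1: [19]; color 2: [9, 10, 13, 16, 20]; color 3: [11, 14, 15, 17, 18]; color 4: [12].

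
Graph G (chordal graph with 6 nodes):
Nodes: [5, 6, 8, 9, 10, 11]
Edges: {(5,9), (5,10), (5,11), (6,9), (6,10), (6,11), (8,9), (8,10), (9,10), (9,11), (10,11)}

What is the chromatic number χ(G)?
Clique number ω(G) = 4 (lower bound: χ ≥ ω).
The clique on [5, 9, 10, 11] has size 4, forcing χ ≥ 4, and the coloring below uses 4 colors, so χ(G) = 4.
A valid 4-coloring: color 1: [9]; color 2: [10]; color 3: [8, 11]; color 4: [5, 6].

χ(G) = 4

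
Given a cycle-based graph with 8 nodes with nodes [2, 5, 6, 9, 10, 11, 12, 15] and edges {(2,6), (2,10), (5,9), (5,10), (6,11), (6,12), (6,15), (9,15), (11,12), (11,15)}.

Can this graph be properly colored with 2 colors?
The clique on vertices [6, 11, 12] has size 3 > 2, so it alone needs 3 colors.

No, G is not 2-colorable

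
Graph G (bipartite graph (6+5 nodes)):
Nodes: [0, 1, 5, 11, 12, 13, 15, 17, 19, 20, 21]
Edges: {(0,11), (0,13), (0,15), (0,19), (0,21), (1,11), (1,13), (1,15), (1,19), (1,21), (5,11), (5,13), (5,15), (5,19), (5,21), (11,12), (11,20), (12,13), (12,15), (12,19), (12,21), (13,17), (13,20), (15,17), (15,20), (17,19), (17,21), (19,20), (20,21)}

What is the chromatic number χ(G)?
Clique number ω(G) = 2 (lower bound: χ ≥ ω).
The graph is bipartite (no odd cycle), so 2 colors suffice: χ(G) = 2.
A valid 2-coloring: color 1: [11, 13, 15, 19, 21]; color 2: [0, 1, 5, 12, 17, 20].

χ(G) = 2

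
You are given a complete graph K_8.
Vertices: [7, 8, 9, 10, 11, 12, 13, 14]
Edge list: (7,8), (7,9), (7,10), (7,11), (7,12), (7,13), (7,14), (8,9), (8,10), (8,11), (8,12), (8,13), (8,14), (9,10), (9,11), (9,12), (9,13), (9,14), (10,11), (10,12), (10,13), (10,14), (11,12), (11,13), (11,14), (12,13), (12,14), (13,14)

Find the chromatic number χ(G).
χ(G) = 8

Clique number ω(G) = 8 (lower bound: χ ≥ ω).
The clique on [7, 8, 9, 10, 11, 12, 13, 14] has size 8, forcing χ ≥ 8, and the coloring below uses 8 colors, so χ(G) = 8.
A valid 8-coloring: color 1: [12]; color 2: [10]; color 3: [7]; color 4: [9]; color 5: [14]; color 6: [13]; color 7: [8]; color 8: [11].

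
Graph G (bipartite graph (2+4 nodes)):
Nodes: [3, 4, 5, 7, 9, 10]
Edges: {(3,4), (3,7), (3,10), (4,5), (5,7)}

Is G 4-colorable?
Yes, G is 4-colorable

A valid 4-coloring: color 1: [3, 5, 9]; color 2: [4, 7, 10].
(χ(G) = 2 ≤ 4.)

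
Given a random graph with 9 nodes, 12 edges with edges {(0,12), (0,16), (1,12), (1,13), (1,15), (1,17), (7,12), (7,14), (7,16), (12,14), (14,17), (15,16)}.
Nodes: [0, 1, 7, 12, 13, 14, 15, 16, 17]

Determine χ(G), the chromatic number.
χ(G) = 3

Clique number ω(G) = 3 (lower bound: χ ≥ ω).
The clique on [7, 12, 14] has size 3, forcing χ ≥ 3, and the coloring below uses 3 colors, so χ(G) = 3.
A valid 3-coloring: color 1: [12, 13, 16, 17]; color 2: [0, 1, 7]; color 3: [14, 15].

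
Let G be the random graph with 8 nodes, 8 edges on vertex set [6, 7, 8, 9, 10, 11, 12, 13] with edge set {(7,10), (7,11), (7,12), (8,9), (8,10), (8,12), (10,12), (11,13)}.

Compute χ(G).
χ(G) = 3

Clique number ω(G) = 3 (lower bound: χ ≥ ω).
The clique on [7, 10, 12] has size 3, forcing χ ≥ 3, and the coloring below uses 3 colors, so χ(G) = 3.
A valid 3-coloring: color 1: [6, 9, 11, 12]; color 2: [10, 13]; color 3: [7, 8].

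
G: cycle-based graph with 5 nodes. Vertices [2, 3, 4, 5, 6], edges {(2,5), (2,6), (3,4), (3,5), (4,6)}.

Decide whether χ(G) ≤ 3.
Yes, G is 3-colorable

A valid 3-coloring: color 1: [5, 6]; color 2: [2, 3]; color 3: [4].
(χ(G) = 3 ≤ 3.)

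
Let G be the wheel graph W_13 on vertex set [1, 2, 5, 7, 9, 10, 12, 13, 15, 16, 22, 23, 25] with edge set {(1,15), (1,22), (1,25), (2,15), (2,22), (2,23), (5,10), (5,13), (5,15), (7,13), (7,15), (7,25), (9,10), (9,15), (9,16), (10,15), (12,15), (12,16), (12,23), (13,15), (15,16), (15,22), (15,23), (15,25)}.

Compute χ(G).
Clique number ω(G) = 3 (lower bound: χ ≥ ω).
The clique on [1, 15, 25] has size 3, forcing χ ≥ 3, and the coloring below uses 3 colors, so χ(G) = 3.
A valid 3-coloring: color 1: [15]; color 2: [1, 2, 5, 7, 9, 12]; color 3: [10, 13, 16, 22, 23, 25].

χ(G) = 3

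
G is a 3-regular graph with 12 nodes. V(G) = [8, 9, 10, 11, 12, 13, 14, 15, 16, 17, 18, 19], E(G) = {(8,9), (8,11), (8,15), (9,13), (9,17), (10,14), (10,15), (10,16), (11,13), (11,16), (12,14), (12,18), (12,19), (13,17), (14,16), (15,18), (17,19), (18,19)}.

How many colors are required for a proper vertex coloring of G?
χ(G) = 3

Clique number ω(G) = 3 (lower bound: χ ≥ ω).
The clique on [10, 14, 16] has size 3, forcing χ ≥ 3, and the coloring below uses 3 colors, so χ(G) = 3.
A valid 3-coloring: color 1: [9, 11, 14, 15, 19]; color 2: [8, 10, 13, 18]; color 3: [12, 16, 17].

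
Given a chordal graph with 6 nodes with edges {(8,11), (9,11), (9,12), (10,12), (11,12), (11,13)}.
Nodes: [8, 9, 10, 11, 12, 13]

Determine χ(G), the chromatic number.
χ(G) = 3

Clique number ω(G) = 3 (lower bound: χ ≥ ω).
The clique on [9, 11, 12] has size 3, forcing χ ≥ 3, and the coloring below uses 3 colors, so χ(G) = 3.
A valid 3-coloring: color 1: [10, 11]; color 2: [8, 12, 13]; color 3: [9].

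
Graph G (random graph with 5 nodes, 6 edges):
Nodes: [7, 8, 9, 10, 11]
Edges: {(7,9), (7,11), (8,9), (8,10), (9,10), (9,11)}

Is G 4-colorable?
A valid 4-coloring: color 1: [9]; color 2: [8, 11]; color 3: [7, 10].
(χ(G) = 3 ≤ 4.)

Yes, G is 4-colorable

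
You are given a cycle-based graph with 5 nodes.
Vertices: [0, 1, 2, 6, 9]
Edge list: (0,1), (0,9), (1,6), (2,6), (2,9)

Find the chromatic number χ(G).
Clique number ω(G) = 2 (lower bound: χ ≥ ω).
Odd cycle [6, 1, 0, 9, 2] needs 3 colors (χ ≥ 3).
The coloring below uses 3 colors, so χ(G) = 3.
A valid 3-coloring: color 1: [6, 9]; color 2: [1, 2]; color 3: [0].

χ(G) = 3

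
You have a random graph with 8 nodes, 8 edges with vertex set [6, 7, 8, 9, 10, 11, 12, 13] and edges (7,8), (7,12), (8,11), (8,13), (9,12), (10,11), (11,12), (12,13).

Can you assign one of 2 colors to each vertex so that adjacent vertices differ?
Yes, G is 2-colorable

A valid 2-coloring: color 1: [6, 8, 10, 12]; color 2: [7, 9, 11, 13].
(χ(G) = 2 ≤ 2.)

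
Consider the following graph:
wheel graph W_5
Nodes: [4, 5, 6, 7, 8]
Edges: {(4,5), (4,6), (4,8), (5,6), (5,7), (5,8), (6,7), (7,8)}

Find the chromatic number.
χ(G) = 3

Clique number ω(G) = 3 (lower bound: χ ≥ ω).
The clique on [4, 5, 8] has size 3, forcing χ ≥ 3, and the coloring below uses 3 colors, so χ(G) = 3.
A valid 3-coloring: color 1: [5]; color 2: [6, 8]; color 3: [4, 7].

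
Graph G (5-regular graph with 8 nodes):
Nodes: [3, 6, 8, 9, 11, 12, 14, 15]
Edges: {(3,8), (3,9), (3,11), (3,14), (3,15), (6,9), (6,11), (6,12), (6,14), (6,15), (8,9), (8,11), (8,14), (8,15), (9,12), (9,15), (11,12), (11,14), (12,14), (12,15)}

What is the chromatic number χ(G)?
χ(G) = 4

Clique number ω(G) = 4 (lower bound: χ ≥ ω).
The clique on [3, 8, 9, 15] has size 4, forcing χ ≥ 4, and the coloring below uses 4 colors, so χ(G) = 4.
A valid 4-coloring: color 1: [3, 12]; color 2: [14, 15]; color 3: [9, 11]; color 4: [6, 8].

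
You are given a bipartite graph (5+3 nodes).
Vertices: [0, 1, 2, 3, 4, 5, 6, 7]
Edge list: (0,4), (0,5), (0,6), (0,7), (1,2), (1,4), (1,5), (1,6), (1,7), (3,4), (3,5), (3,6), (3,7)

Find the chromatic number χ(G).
χ(G) = 2

Clique number ω(G) = 2 (lower bound: χ ≥ ω).
The graph is bipartite (no odd cycle), so 2 colors suffice: χ(G) = 2.
A valid 2-coloring: color 1: [0, 1, 3]; color 2: [2, 4, 5, 6, 7].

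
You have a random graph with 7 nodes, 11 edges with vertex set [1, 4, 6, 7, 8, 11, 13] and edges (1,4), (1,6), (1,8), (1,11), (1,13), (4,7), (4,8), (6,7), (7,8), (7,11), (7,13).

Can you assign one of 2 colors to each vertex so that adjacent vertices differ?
No, G is not 2-colorable

The clique on vertices [1, 4, 8] has size 3 > 2, so it alone needs 3 colors.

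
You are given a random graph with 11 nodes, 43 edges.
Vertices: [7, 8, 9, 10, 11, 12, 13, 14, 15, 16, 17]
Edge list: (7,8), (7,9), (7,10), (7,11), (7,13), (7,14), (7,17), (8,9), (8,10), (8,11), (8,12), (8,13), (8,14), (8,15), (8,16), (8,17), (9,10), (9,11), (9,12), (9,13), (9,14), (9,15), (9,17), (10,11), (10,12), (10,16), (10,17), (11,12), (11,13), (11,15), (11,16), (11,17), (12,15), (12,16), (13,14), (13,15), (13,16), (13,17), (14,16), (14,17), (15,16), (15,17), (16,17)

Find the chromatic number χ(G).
Clique number ω(G) = 6 (lower bound: χ ≥ ω).
The clique on [8, 11, 13, 15, 16, 17] has size 6, forcing χ ≥ 6, and the coloring below uses 6 colors, so χ(G) = 6.
A valid 6-coloring: color 1: [8]; color 2: [11, 14]; color 3: [9, 16]; color 4: [12, 17]; color 5: [10, 13]; color 6: [7, 15].

χ(G) = 6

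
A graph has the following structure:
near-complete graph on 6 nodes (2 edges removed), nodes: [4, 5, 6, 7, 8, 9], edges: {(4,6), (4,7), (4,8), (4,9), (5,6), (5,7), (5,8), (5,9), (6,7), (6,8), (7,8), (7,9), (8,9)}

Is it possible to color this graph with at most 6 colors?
Yes, G is 6-colorable

A valid 6-coloring: color 1: [8]; color 2: [7]; color 3: [6, 9]; color 4: [4, 5].
(χ(G) = 4 ≤ 6.)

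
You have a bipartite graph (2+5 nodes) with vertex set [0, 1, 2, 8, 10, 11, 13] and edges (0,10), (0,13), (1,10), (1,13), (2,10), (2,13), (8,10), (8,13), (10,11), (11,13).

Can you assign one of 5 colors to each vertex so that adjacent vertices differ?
Yes, G is 5-colorable

A valid 5-coloring: color 1: [10, 13]; color 2: [0, 1, 2, 8, 11].
(χ(G) = 2 ≤ 5.)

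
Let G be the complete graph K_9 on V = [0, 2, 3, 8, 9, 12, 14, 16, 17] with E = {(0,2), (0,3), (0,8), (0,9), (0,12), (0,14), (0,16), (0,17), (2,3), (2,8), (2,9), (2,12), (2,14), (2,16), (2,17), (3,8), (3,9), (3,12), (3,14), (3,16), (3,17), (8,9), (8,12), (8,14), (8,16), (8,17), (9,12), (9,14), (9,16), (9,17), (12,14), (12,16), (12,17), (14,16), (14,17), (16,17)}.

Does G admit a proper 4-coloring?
No, G is not 4-colorable

The clique on vertices [0, 2, 3, 8, 9, 12, 14, 16, 17] has size 9 > 4, so it alone needs 9 colors.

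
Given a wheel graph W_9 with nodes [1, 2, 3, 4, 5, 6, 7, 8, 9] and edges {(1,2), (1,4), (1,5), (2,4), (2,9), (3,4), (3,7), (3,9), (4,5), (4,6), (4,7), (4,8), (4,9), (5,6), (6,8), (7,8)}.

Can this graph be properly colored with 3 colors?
Yes, G is 3-colorable

A valid 3-coloring: color 1: [4]; color 2: [2, 3, 5, 8]; color 3: [1, 6, 7, 9].
(χ(G) = 3 ≤ 3.)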